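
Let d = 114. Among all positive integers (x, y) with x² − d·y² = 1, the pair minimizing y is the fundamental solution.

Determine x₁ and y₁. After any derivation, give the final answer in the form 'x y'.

[10; 1,2,10,2,1,20] for √114; ℓ=6 ⇒ convergent index 5
k=0  a_k=10  p_k/q_k = 10/1
k=1  a_k=1  p_k/q_k = 11/1
k=2  a_k=2  p_k/q_k = 32/3
…
k=4  a_k=2  p_k/q_k = 694/65
k=5  a_k=1  p_k/q_k = 1025/96
(x₁, y₁) = (1025, 96);  1025² − 114·96² = 1 ✓

1025 96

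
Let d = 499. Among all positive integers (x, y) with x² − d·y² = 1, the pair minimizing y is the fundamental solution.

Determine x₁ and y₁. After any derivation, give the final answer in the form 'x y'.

[22; 2,1,21,1,2,44] for √499; ℓ=6 ⇒ convergent index 5
i=0: a=22 ⇒ p=22, q=1
i=1: a=2 ⇒ p=45, q=2
…
i=3: a=21 ⇒ p=1452, q=65
i=4: a=1 ⇒ p=1519, q=68
i=5: a=2 ⇒ p=4490, q=201
→ (4490, 201).  Check: 4490²=20160100, 499·201²=20160099, difference 1.

4490 201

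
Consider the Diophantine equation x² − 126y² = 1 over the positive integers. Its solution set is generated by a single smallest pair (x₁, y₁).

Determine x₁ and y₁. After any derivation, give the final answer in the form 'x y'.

√126 = [11; 4,2,4,22, …], period ℓ=4 (even) → k=3
a_0=11:  p_0=11·1+0=11,  q_0=11·0+1=1
a_1=4:  p_1=4·11+1=45,  q_1=4·1+0=4
a_2=2:  p_2=2·45+11=101,  q_2=2·4+1=9
a_3=4:  p_3=4·101+45=449,  q_3=4·9+4=40
fundamental: x₁=449, y₁=40  (since 201601 − 126·1600 = 1)

449 40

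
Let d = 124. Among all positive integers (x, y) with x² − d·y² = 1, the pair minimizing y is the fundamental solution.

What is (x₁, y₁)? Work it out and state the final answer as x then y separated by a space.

[11; 7,2,1,1,1,…,2,7,22] for √124; ℓ=16 ⇒ convergent index 15
i=0: a=11 ⇒ p=11, q=1
…
i=3: a=1 ⇒ p=245, q=22
…
i=14: a=2 ⇒ p=626251, q=56239
i=15: a=7 ⇒ p=4620799, q=414960
fundamental: x₁=4620799, y₁=414960  (since 21351783398401 − 124·172191801600 = 1)

4620799 414960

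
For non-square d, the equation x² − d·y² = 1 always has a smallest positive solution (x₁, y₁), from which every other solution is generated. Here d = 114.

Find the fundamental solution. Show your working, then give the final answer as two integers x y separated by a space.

1025 96

√114 = [10; 1,2,10,2,1,20, …], period ℓ=6 (even) → k=5
k=0  a_k=10  p_k/q_k = 10/1
…
k=2  a_k=2  p_k/q_k = 32/3
…
k=4  a_k=2  p_k/q_k = 694/65
k=5  a_k=1  p_k/q_k = 1025/96
(x₁, y₁) = (1025, 96);  1025² − 114·96² = 1 ✓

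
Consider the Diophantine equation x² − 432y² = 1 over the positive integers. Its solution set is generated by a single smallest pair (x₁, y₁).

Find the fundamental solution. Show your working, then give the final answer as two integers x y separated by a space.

1351 65

√432 = [20; 1,3,1,1,1,3,1,40, …], period ℓ=8 (even) → k=7
i=0: a=20 ⇒ p=20, q=1
…
i=3: a=1 ⇒ p=104, q=5
i=4: a=1 ⇒ p=187, q=9
…
i=6: a=3 ⇒ p=1060, q=51
i=7: a=1 ⇒ p=1351, q=65
→ (1351, 65).  Check: 1351²=1825201, 432·65²=1825200, difference 1.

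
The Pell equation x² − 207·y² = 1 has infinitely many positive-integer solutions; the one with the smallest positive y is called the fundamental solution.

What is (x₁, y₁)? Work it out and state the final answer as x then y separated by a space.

√207 → a₀=14, period (2,1,1,2,1,1,2,28); ℓ=8 even so k=7
step 0: (14, 1)  from 14·(1,0) + (0,1)
step 1: (29, 2)  from 2·(14,1) + (1,0)
…
step 3: (72, 5)  from 1·(43,3) + (29,2)
step 4: (187, 13)  from 2·(72,5) + (43,3)
…
step 6: (446, 31)  from 1·(259,18) + (187,13)
step 7: (1151, 80)  from 2·(446,31) + (259,18)
fundamental: x₁=1151, y₁=80  (since 1324801 − 207·6400 = 1)

1151 80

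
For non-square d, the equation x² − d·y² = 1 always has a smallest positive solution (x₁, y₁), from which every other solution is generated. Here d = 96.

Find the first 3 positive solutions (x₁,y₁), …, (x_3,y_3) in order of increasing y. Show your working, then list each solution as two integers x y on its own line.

49 5
4801 490
470449 48015

√96 = [9; 1,3,1,18, …], period ℓ=4 (even) → k=3
k=0  a_k=9  p_k/q_k = 9/1
…
k=2  a_k=3  p_k/q_k = 39/4
k=3  a_k=1  p_k/q_k = 49/5
(x₁, y₁) = (49, 5);  49² − 96·5² = 1 ✓
n=2: (49,5)∘(49,5) = (49·49+96·5·5, 49·5+5·49) = (4801,490)
n=3: (4801,490)∘(49,5) = (49·4801+96·5·490, 49·490+5·4801) = (470449,48015)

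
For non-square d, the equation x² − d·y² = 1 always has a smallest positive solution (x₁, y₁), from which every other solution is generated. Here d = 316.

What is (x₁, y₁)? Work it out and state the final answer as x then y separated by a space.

[17; 1,3,2,8,2,3,1,34] for √316; ℓ=8 ⇒ convergent index 7
step 0: (17, 1)  from 17·(1,0) + (0,1)
…
step 2: (71, 4)  from 3·(18,1) + (17,1)
step 3: (160, 9)  from 2·(71,4) + (18,1)
…
step 5: (2862, 161)  from 2·(1351,76) + (160,9)
step 6: (9937, 559)  from 3·(2862,161) + (1351,76)
step 7: (12799, 720)  from 1·(9937,559) + (2862,161)
(x₁, y₁) = (12799, 720);  12799² − 316·720² = 1 ✓

12799 720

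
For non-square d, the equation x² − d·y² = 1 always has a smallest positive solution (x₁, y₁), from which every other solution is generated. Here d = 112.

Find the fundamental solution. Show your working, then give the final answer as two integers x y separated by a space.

127 12

√112 = [10; 1,1,2,1,1,20, …], period ℓ=6 (even) → k=5
a_0=10:  p_0=10·1+0=10,  q_0=10·0+1=1
a_1=1:  p_1=1·10+1=11,  q_1=1·1+0=1
…
a_3=2:  p_3=2·21+11=53,  q_3=2·2+1=5
a_4=1:  p_4=1·53+21=74,  q_4=1·5+2=7
a_5=1:  p_5=1·74+53=127,  q_5=1·7+5=12
fundamental: x₁=127, y₁=12  (since 16129 − 112·144 = 1)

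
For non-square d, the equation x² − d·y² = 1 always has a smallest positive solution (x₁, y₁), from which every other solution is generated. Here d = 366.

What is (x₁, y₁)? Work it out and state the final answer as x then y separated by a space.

√366 → a₀=19, period (7,1,1,1,2,12,2,1,1,1,7,38); ℓ=12 even so k=11
step 0: (19, 1)  from 19·(1,0) + (0,1)
…
step 5: (1167, 61)  from 2·(440,23) + (287,15)
…
step 7: (30055, 1571)  from 2·(14444,755) + (1167,61)
…
step 10: (119053, 6223)  from 1·(74554,3897) + (44499,2326)
step 11: (907925, 47458)  from 7·(119053,6223) + (74554,3897)
fundamental: x₁=907925, y₁=47458  (since 824327805625 − 366·2252261764 = 1)

907925 47458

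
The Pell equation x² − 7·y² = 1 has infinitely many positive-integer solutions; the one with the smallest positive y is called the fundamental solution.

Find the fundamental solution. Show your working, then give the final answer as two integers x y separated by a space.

8 3

√7 = [2; 1,1,1,4, …], period ℓ=4 (even) → k=3
a_0=2:  p_0=2·1+0=2,  q_0=2·0+1=1
…
a_2=1:  p_2=1·3+2=5,  q_2=1·1+1=2
a_3=1:  p_3=1·5+3=8,  q_3=1·2+1=3
→ (8, 3).  Check: 8²=64, 7·3²=63, difference 1.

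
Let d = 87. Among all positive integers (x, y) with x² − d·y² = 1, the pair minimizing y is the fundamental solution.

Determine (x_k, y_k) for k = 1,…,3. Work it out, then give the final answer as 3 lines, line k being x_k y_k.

[9; 3,18] for √87; ℓ=2 ⇒ convergent index 1
i=0: a=9 ⇒ p=9, q=1
i=1: a=3 ⇒ p=28, q=3
→ (28, 3).  Check: 28²=784, 87·3²=783, difference 1.
n=2: (28,3)∘(28,3) = (28·28+87·3·3, 28·3+3·28) = (1567,168)
n=3: (1567,168)∘(28,3) = (28·1567+87·3·168, 28·168+3·1567) = (87724,9405)

28 3
1567 168
87724 9405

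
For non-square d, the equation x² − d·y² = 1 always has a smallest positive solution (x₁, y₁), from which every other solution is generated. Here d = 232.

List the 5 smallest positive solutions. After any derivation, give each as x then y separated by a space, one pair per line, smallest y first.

√232 = [15; 4,3,7,3,4,30, …], period ℓ=6 (even) → k=5
i=0: a=15 ⇒ p=15, q=1
i=1: a=4 ⇒ p=61, q=4
i=2: a=3 ⇒ p=198, q=13
i=3: a=7 ⇒ p=1447, q=95
i=4: a=3 ⇒ p=4539, q=298
i=5: a=4 ⇒ p=19603, q=1287
(x₁, y₁) = (19603, 1287);  19603² − 232·1287² = 1 ✓
(19603+1287√232)^2 = 768555217 + 50458122√232
(19603+1287√232)^3 = 30131975818099 + 1978261129845√232
(19603+1287√232)^4 = 1181354243155834177 + 77559705806244948√232
(19603+1287√232)^5 = 46316174427035658925363 + 3040805823861378301443√232

19603 1287
768555217 50458122
30131975818099 1978261129845
1181354243155834177 77559705806244948
46316174427035658925363 3040805823861378301443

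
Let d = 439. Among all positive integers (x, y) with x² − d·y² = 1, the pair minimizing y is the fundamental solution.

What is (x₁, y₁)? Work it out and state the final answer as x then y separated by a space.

440 21

√439 = [20; 1,19,1,40, …], period ℓ=4 (even) → k=3
i=0: a=20 ⇒ p=20, q=1
i=1: a=1 ⇒ p=21, q=1
i=2: a=19 ⇒ p=419, q=20
i=3: a=1 ⇒ p=440, q=21
→ (440, 21).  Check: 440²=193600, 439·21²=193599, difference 1.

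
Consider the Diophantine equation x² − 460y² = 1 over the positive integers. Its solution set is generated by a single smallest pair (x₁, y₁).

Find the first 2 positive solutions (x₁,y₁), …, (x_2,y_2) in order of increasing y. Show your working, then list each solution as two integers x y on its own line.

2535751 118230
12860066268001 599603681460

d=460: √d = [21; 2,4,3,1,2,10,2,1,3,4,2,42] (ℓ=12, even), read p_11/q_11
i=0: a=21 ⇒ p=21, q=1
i=1: a=2 ⇒ p=43, q=2
…
i=3: a=3 ⇒ p=622, q=29
i=4: a=1 ⇒ p=815, q=38
…
i=6: a=10 ⇒ p=23335, q=1088
i=7: a=2 ⇒ p=48922, q=2281
i=8: a=1 ⇒ p=72257, q=3369
i=9: a=3 ⇒ p=265693, q=12388
i=10: a=4 ⇒ p=1135029, q=52921
i=11: a=2 ⇒ p=2535751, q=118230
(x₁, y₁) = (2535751, 118230);  2535751² − 460·118230² = 1 ✓
(x_2, y_2) = (2535751·2535751 + 460·118230·118230, 2535751·118230 + 118230·2535751) = (12860066268001, 599603681460)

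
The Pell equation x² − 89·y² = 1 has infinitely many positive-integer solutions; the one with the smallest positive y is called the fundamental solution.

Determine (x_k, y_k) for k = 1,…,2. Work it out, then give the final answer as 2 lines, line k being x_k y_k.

[9; 2,3,3,2,18] for √89; ℓ=5 ⇒ convergent index 9
i=0: a=9 ⇒ p=9, q=1
…
i=5: a=18 ⇒ p=9217, q=977
…
i=8: a=3 ⇒ p=216991, q=23001
i=9: a=2 ⇒ p=500001, q=53000
fundamental: x₁=500001, y₁=53000  (since 250001000001 − 89·2809000000 = 1)
(x_2, y_2) = (500001·500001 + 89·53000·53000, 500001·53000 + 53000·500001) = (500002000001, 53000106000)

500001 53000
500002000001 53000106000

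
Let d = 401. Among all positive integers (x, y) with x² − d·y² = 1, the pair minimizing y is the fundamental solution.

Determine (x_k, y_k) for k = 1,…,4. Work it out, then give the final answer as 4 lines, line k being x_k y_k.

801 40
1283201 64080
2055687201 102656120
3293209612801 164455040160

√401 = [20; 40, …], period ℓ=1 (odd) → k=1
i=0: a=20 ⇒ p=20, q=1
i=1: a=40 ⇒ p=801, q=40
fundamental: x₁=801, y₁=40  (since 641601 − 401·1600 = 1)
k=2:  x_2 = 801·801+401·40·40 = 1283201,  y_2 = 801·40+40·801 = 64080
k=3:  x_3 = 801·1283201+401·40·64080 = 2055687201,  y_3 = 801·64080+40·1283201 = 102656120
k=4:  x_4 = 801·2055687201+401·40·102656120 = 3293209612801,  y_4 = 801·102656120+40·2055687201 = 164455040160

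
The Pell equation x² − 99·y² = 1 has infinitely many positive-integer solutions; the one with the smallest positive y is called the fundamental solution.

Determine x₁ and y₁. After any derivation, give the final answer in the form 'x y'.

10 1

[9; 1,18] for √99; ℓ=2 ⇒ convergent index 1
i=0: a=9 ⇒ p=9, q=1
i=1: a=1 ⇒ p=10, q=1
(x₁, y₁) = (10, 1);  10² − 99·1² = 1 ✓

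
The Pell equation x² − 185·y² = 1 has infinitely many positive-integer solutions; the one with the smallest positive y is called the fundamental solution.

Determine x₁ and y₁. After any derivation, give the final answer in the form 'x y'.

d=185: √d = [13; 1,1,1,1,26] (ℓ=5, odd), read p_9/q_9
i=0: a=13 ⇒ p=13, q=1
i=1: a=1 ⇒ p=14, q=1
i=2: a=1 ⇒ p=27, q=2
i=3: a=1 ⇒ p=41, q=3
…
i=7: a=1 ⇒ p=3686, q=271
i=8: a=1 ⇒ p=5563, q=409
i=9: a=1 ⇒ p=9249, q=680
→ (9249, 680).  Check: 9249²=85544001, 185·680²=85544000, difference 1.

9249 680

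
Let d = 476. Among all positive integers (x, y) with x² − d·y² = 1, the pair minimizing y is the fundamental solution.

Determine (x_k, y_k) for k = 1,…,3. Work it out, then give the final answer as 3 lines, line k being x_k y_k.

28799 1320
1658764801 76029360
95541534979199 4379139075960

√476 → a₀=21, period (1,4,2,10,2,4,1,42); ℓ=8 even so k=7
a_0=21:  p_0=21·1+0=21,  q_0=21·0+1=1
a_1=1:  p_1=1·21+1=22,  q_1=1·1+0=1
a_2=4:  p_2=4·22+21=109,  q_2=4·1+1=5
…
a_6=4:  p_6=4·5258+2509=23541,  q_6=4·241+115=1079
a_7=1:  p_7=1·23541+5258=28799,  q_7=1·1079+241=1320
fundamental: x₁=28799, y₁=1320  (since 829382401 − 476·1742400 = 1)
n=2: (28799,1320)∘(28799,1320) = (28799·28799+476·1320·1320, 28799·1320+1320·28799) = (1658764801,76029360)
n=3: (1658764801,76029360)∘(28799,1320) = (28799·1658764801+476·1320·76029360, 28799·76029360+1320·1658764801) = (95541534979199,4379139075960)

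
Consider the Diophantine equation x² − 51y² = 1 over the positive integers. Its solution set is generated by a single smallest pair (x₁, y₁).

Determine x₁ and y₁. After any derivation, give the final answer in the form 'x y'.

50 7

[7; 7,14] for √51; ℓ=2 ⇒ convergent index 1
k=0  a_k=7  p_k/q_k = 7/1
k=1  a_k=7  p_k/q_k = 50/7
fundamental: x₁=50, y₁=7  (since 2500 − 51·49 = 1)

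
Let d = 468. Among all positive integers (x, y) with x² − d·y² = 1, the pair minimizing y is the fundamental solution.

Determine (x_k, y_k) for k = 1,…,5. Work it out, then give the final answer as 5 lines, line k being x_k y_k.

√468 = [21; 1,1,1,2,1,1,1,42, …], period ℓ=8 (even) → k=7
a_0=21:  p_0=21·1+0=21,  q_0=21·0+1=1
a_1=1:  p_1=1·21+1=22,  q_1=1·1+0=1
…
a_3=1:  p_3=1·43+22=65,  q_3=1·2+1=3
…
a_6=1:  p_6=1·238+173=411,  q_6=1·11+8=19
a_7=1:  p_7=1·411+238=649,  q_7=1·19+11=30
→ (649, 30).  Check: 649²=421201, 468·30²=421200, difference 1.
k=2:  x_2 = 649·649+468·30·30 = 842401,  y_2 = 649·30+30·649 = 38940
k=3:  x_3 = 649·842401+468·30·38940 = 1093435849,  y_3 = 649·38940+30·842401 = 50544090
k=4:  x_4 = 649·1093435849+468·30·50544090 = 1419278889601,  y_4 = 649·50544090+30·1093435849 = 65606189880
k=5:  x_5 = 649·1419278889601+468·30·65606189880 = 1842222905266249,  y_5 = 649·65606189880+30·1419278889601 = 85156783920150

649 30
842401 38940
1093435849 50544090
1419278889601 65606189880
1842222905266249 85156783920150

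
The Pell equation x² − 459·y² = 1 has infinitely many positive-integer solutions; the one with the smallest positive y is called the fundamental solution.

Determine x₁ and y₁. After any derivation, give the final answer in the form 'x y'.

499850 23331

√459 = [21; 2,2,1,4,21,4,1,2,2,42, …], period ℓ=10 (even) → k=9
k=0  a_k=21  p_k/q_k = 21/1
k=1  a_k=2  p_k/q_k = 43/2
k=2  a_k=2  p_k/q_k = 107/5
k=3  a_k=1  p_k/q_k = 150/7
k=4  a_k=4  p_k/q_k = 707/33
k=5  a_k=21  p_k/q_k = 14997/700
k=6  a_k=4  p_k/q_k = 60695/2833
k=7  a_k=1  p_k/q_k = 75692/3533
k=8  a_k=2  p_k/q_k = 212079/9899
k=9  a_k=2  p_k/q_k = 499850/23331
→ (499850, 23331).  Check: 499850²=249850022500, 459·23331²=249850022499, difference 1.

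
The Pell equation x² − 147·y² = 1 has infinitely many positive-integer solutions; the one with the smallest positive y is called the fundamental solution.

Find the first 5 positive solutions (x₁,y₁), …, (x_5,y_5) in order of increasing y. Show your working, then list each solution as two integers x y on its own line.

[12; 8,24] for √147; ℓ=2 ⇒ convergent index 1
k=0  a_k=12  p_k/q_k = 12/1
k=1  a_k=8  p_k/q_k = 97/8
→ (97, 8).  Check: 97²=9409, 147·8²=9408, difference 1.
n=2: (97,8)∘(97,8) = (97·97+147·8·8, 97·8+8·97) = (18817,1552)
n=3: (18817,1552)∘(97,8) = (97·18817+147·8·1552, 97·1552+8·18817) = (3650401,301080)
n=4: (3650401,301080)∘(97,8) = (97·3650401+147·8·301080, 97·301080+8·3650401) = (708158977,58407968)
n=5: (708158977,58407968)∘(97,8) = (97·708158977+147·8·58407968, 97·58407968+8·708158977) = (137379191137,11330844712)

97 8
18817 1552
3650401 301080
708158977 58407968
137379191137 11330844712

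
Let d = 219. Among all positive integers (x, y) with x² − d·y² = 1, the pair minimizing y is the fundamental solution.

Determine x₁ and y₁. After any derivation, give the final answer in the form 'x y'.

[14; 1,3,1,28] for √219; ℓ=4 ⇒ convergent index 3
k=0  a_k=14  p_k/q_k = 14/1
k=1  a_k=1  p_k/q_k = 15/1
k=2  a_k=3  p_k/q_k = 59/4
k=3  a_k=1  p_k/q_k = 74/5
→ (74, 5).  Check: 74²=5476, 219·5²=5475, difference 1.

74 5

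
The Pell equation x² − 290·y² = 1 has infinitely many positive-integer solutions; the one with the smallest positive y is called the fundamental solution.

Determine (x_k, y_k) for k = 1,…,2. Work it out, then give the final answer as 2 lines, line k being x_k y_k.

579 34
670481 39372

√290 → a₀=17, period (34); ℓ=1 odd so k=1
step 0: (17, 1)  from 17·(1,0) + (0,1)
step 1: (579, 34)  from 34·(17,1) + (1,0)
(x₁, y₁) = (579, 34);  579² − 290·34² = 1 ✓
k=2:  x_2 = 579·579+290·34·34 = 670481,  y_2 = 579·34+34·579 = 39372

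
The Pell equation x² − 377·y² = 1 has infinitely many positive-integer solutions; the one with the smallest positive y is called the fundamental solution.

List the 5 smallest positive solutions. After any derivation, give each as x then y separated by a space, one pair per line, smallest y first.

[19; 2,2,2,38] for √377; ℓ=4 ⇒ convergent index 3
i=0: a=19 ⇒ p=19, q=1
i=1: a=2 ⇒ p=39, q=2
i=2: a=2 ⇒ p=97, q=5
i=3: a=2 ⇒ p=233, q=12
fundamental: x₁=233, y₁=12  (since 54289 − 377·144 = 1)
k=2:  x_2 = 233·233+377·12·12 = 108577,  y_2 = 233·12+12·233 = 5592
k=3:  x_3 = 233·108577+377·12·5592 = 50596649,  y_3 = 233·5592+12·108577 = 2605860
k=4:  x_4 = 233·50596649+377·12·2605860 = 23577929857,  y_4 = 233·2605860+12·50596649 = 1214325168
k=5:  x_5 = 233·23577929857+377·12·1214325168 = 10987264716713,  y_5 = 233·1214325168+12·23577929857 = 565872922428

233 12
108577 5592
50596649 2605860
23577929857 1214325168
10987264716713 565872922428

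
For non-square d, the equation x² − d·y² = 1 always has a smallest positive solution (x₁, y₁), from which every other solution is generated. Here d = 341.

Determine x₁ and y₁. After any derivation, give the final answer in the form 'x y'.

10626551 575460

d=341: √d = [18; 2,6,1,8,2,…,6,2,36] (ℓ=14, even), read p_13/q_13
a_0=18:  p_0=18·1+0=18,  q_0=18·0+1=1
a_1=2:  p_1=2·18+1=37,  q_1=2·1+0=2
a_2=6:  p_2=6·37+18=240,  q_2=6·2+1=13
a_3=1:  p_3=1·240+37=277,  q_3=1·13+2=15
a_4=8:  p_4=8·277+240=2456,  q_4=8·15+13=133
…
a_6=1:  p_6=1·5189+2456=7645,  q_6=1·281+133=414
…
a_8=1:  p_8=1·20479+7645=28124,  q_8=1·1109+414=1523
a_9=2:  p_9=2·28124+20479=76727,  q_9=2·1523+1109=4155
…
a_11=1:  p_11=1·641940+76727=718667,  q_11=1·34763+4155=38918
a_12=6:  p_12=6·718667+641940=4953942,  q_12=6·38918+34763=268271
a_13=2:  p_13=2·4953942+718667=10626551,  q_13=2·268271+38918=575460
fundamental: x₁=10626551, y₁=575460  (since 112923586155601 − 341·331154211600 = 1)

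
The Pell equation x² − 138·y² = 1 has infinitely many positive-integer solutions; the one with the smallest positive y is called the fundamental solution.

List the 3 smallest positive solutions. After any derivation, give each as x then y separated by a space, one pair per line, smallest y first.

[11; 1,2,1,22] for √138; ℓ=4 ⇒ convergent index 3
step 0: (11, 1)  from 11·(1,0) + (0,1)
…
step 2: (35, 3)  from 2·(12,1) + (11,1)
step 3: (47, 4)  from 1·(35,3) + (12,1)
(x₁, y₁) = (47, 4);  47² − 138·4² = 1 ✓
(x_2, y_2) = (47·47 + 138·4·4, 47·4 + 4·47) = (4417, 376)
(x_3, y_3) = (47·4417 + 138·4·376, 47·376 + 4·4417) = (415151, 35340)

47 4
4417 376
415151 35340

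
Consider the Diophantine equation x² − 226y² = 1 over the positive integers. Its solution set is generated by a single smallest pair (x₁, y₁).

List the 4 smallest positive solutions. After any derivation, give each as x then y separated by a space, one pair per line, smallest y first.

451 30
406801 27060
366934051 24408090
330974107201 22016070120

√226 = [15; 30, …], period ℓ=1 (odd) → k=1
k=0  a_k=15  p_k/q_k = 15/1
k=1  a_k=30  p_k/q_k = 451/30
→ (451, 30).  Check: 451²=203401, 226·30²=203400, difference 1.
n=2: (451,30)∘(451,30) = (451·451+226·30·30, 451·30+30·451) = (406801,27060)
n=3: (406801,27060)∘(451,30) = (451·406801+226·30·27060, 451·27060+30·406801) = (366934051,24408090)
n=4: (366934051,24408090)∘(451,30) = (451·366934051+226·30·24408090, 451·24408090+30·366934051) = (330974107201,22016070120)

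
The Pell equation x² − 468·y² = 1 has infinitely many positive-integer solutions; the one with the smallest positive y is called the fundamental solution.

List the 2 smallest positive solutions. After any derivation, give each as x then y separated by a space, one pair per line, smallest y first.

d=468: √d = [21; 1,1,1,2,1,1,1,42] (ℓ=8, even), read p_7/q_7
a_0=21:  p_0=21·1+0=21,  q_0=21·0+1=1
a_1=1:  p_1=1·21+1=22,  q_1=1·1+0=1
…
a_3=1:  p_3=1·43+22=65,  q_3=1·2+1=3
…
a_6=1:  p_6=1·238+173=411,  q_6=1·11+8=19
a_7=1:  p_7=1·411+238=649,  q_7=1·19+11=30
(x₁, y₁) = (649, 30);  649² − 468·30² = 1 ✓
k=2:  x_2 = 649·649+468·30·30 = 842401,  y_2 = 649·30+30·649 = 38940

649 30
842401 38940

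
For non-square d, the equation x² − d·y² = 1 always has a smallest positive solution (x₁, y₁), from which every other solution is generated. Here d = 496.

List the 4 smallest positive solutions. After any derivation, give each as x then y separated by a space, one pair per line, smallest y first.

4620799 207480
42703566796801 1917446753040
394649197502177907199 17720272078000750440
3647189234337689639247667201 163763630995505661818050080

√496 → a₀=22, period (3,1,2,4,1,…,1,3,44); ℓ=16 even so k=15
k=0  a_k=22  p_k/q_k = 22/1
k=1  a_k=3  p_k/q_k = 67/3
…
k=6  a_k=1  p_k/q_k = 2383/107
…
k=10  a_k=1  p_k/q_k = 49709/2232
…
k=13  a_k=2  p_k/q_k = 863293/38763
k=14  a_k=1  p_k/q_k = 1252502/56239
k=15  a_k=3  p_k/q_k = 4620799/207480
fundamental: x₁=4620799, y₁=207480  (since 21351783398401 − 496·43047950400 = 1)
(4620799+207480√496)^2 = 42703566796801 + 1917446753040√496
(4620799+207480√496)^3 = 394649197502177907199 + 17720272078000750440√496
(4620799+207480√496)^4 = 3647189234337689639247667201 + 163763630995505661818050080√496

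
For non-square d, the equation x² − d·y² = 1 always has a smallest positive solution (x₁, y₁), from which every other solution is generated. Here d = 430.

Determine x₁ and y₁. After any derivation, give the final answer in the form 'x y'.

2862251 138030

√430 = [20; 1,2,1,3,1,…,2,1,40, …], period ℓ=14 (even) → k=13
a_0=20:  p_0=20·1+0=20,  q_0=20·0+1=1
…
a_2=2:  p_2=2·21+20=62,  q_2=2·1+1=3
…
a_4=3:  p_4=3·83+62=311,  q_4=3·4+3=15
a_5=1:  p_5=1·311+83=394,  q_5=1·15+4=19
…
a_7=8:  p_7=8·2675+394=21794,  q_7=8·129+19=1051
…
a_11=1:  p_11=1·599138+155233=754371,  q_11=1·28893+7486=36379
a_12=2:  p_12=2·754371+599138=2107880,  q_12=2·36379+28893=101651
a_13=1:  p_13=1·2107880+754371=2862251,  q_13=1·101651+36379=138030
(x₁, y₁) = (2862251, 138030);  2862251² − 430·138030² = 1 ✓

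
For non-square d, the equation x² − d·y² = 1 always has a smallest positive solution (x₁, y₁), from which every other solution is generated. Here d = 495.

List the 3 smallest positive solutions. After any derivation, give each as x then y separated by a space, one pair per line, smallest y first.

√495 → a₀=22, period (4,44); ℓ=2 even so k=1
a_0=22:  p_0=22·1+0=22,  q_0=22·0+1=1
a_1=4:  p_1=4·22+1=89,  q_1=4·1+0=4
→ (89, 4).  Check: 89²=7921, 495·4²=7920, difference 1.
n=2: (89,4)∘(89,4) = (89·89+495·4·4, 89·4+4·89) = (15841,712)
n=3: (15841,712)∘(89,4) = (89·15841+495·4·712, 89·712+4·15841) = (2819609,126732)

89 4
15841 712
2819609 126732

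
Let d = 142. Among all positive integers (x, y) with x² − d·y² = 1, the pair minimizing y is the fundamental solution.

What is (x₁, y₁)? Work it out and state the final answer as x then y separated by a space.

d=142: √d = [11; 1,10,1,22] (ℓ=4, even), read p_3/q_3
i=0: a=11 ⇒ p=11, q=1
…
i=2: a=10 ⇒ p=131, q=11
i=3: a=1 ⇒ p=143, q=12
→ (143, 12).  Check: 143²=20449, 142·12²=20448, difference 1.

143 12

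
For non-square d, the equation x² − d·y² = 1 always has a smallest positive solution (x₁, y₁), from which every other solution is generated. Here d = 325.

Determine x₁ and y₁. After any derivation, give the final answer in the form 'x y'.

649 36

[18; 36] for √325; ℓ=1 ⇒ convergent index 1
k=0  a_k=18  p_k/q_k = 18/1
k=1  a_k=36  p_k/q_k = 649/36
→ (649, 36).  Check: 649²=421201, 325·36²=421200, difference 1.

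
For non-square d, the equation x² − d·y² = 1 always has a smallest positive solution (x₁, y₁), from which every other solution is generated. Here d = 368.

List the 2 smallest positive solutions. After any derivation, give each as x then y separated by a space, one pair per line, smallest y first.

√368 = [19; 5,2,5,38, …], period ℓ=4 (even) → k=3
k=0  a_k=19  p_k/q_k = 19/1
k=1  a_k=5  p_k/q_k = 96/5
k=2  a_k=2  p_k/q_k = 211/11
k=3  a_k=5  p_k/q_k = 1151/60
fundamental: x₁=1151, y₁=60  (since 1324801 − 368·3600 = 1)
(x_2, y_2) = (1151·1151 + 368·60·60, 1151·60 + 60·1151) = (2649601, 138120)

1151 60
2649601 138120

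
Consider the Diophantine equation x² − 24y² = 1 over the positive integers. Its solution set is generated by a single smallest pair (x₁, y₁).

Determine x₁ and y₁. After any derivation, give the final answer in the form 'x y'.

√24 = [4; 1,8, …], period ℓ=2 (even) → k=1
i=0: a=4 ⇒ p=4, q=1
i=1: a=1 ⇒ p=5, q=1
(x₁, y₁) = (5, 1);  5² − 24·1² = 1 ✓

5 1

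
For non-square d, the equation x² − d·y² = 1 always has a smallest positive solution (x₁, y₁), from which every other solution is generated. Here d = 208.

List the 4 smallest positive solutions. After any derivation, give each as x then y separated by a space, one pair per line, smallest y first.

649 45
842401 58410
1093435849 75816135
1419278889601 98409284820

[14; 2,2,1,2,2,28] for √208; ℓ=6 ⇒ convergent index 5
i=0: a=14 ⇒ p=14, q=1
…
i=2: a=2 ⇒ p=72, q=5
i=3: a=1 ⇒ p=101, q=7
i=4: a=2 ⇒ p=274, q=19
i=5: a=2 ⇒ p=649, q=45
(x₁, y₁) = (649, 45);  649² − 208·45² = 1 ✓
(x_2, y_2) = (649·649 + 208·45·45, 649·45 + 45·649) = (842401, 58410)
(x_3, y_3) = (649·842401 + 208·45·58410, 649·58410 + 45·842401) = (1093435849, 75816135)
(x_4, y_4) = (649·1093435849 + 208·45·75816135, 649·75816135 + 45·1093435849) = (1419278889601, 98409284820)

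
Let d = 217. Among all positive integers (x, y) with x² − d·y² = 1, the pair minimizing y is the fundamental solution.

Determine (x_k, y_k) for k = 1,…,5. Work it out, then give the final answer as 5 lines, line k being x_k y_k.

√217 = [14; 1,2,1,2,1,…,2,1,28, …], period ℓ=16 (even) → k=15
a_0=14:  p_0=14·1+0=14,  q_0=14·0+1=1
a_1=1:  p_1=1·14+1=15,  q_1=1·1+0=1
a_2=2:  p_2=2·15+14=44,  q_2=2·1+1=3
a_3=1:  p_3=1·44+15=59,  q_3=1·3+1=4
a_4=2:  p_4=2·59+44=162,  q_4=2·4+3=11
…
a_6=1:  p_6=1·221+162=383,  q_6=1·15+11=26
a_7=9:  p_7=9·383+221=3668,  q_7=9·26+15=249
…
a_9=9:  p_9=9·15055+3668=139163,  q_9=9·1022+249=9447
a_10=1:  p_10=1·139163+15055=154218,  q_10=1·9447+1022=10469
a_11=1:  p_11=1·154218+139163=293381,  q_11=1·10469+9447=19916
a_12=2:  p_12=2·293381+154218=740980,  q_12=2·19916+10469=50301
…
a_14=2:  p_14=2·1034361+740980=2809702,  q_14=2·70217+50301=190735
a_15=1:  p_15=1·2809702+1034361=3844063,  q_15=1·190735+70217=260952
→ (3844063, 260952).  Check: 3844063²=14776820347969, 217·260952²=14776820347968, difference 1.
n=2: (3844063,260952)∘(3844063,260952) = (3844063·3844063+217·260952·260952, 3844063·260952+260952·3844063) = (29553640695937,2006231855952)
n=3: (29553640695937,2006231855952)∘(3844063,260952) = (3844063·29553640695937+217·260952·2006231855952, 3844063·2006231855952+260952·29553640695937) = (227212113429087499999,15424163293772565000)
n=4: (227212113429087499999,15424163293772565000)∘(3844063,260952) = (3844063·227212113429087499999+217·260952·15424163293772565000, 3844063·15424163293772565000+260952·227212113429087499999) = (1746835356769087211376615937,118582910847096488831334048)
n=5: (1746835356769087211376615937,118582910847096488831334048)∘(3844063,260952) = (3844063·1746835356769087211376615937+217·260952·118582910847096488831334048, 3844063·118582910847096488831334048+260952·1746835356769087211376615937) = (13429890324095468173938627689764063,911680360039229116129595136549048)

3844063 260952
29553640695937 2006231855952
227212113429087499999 15424163293772565000
1746835356769087211376615937 118582910847096488831334048
13429890324095468173938627689764063 911680360039229116129595136549048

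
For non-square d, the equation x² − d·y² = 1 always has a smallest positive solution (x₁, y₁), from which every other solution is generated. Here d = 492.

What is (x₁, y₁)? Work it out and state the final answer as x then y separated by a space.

29767 1342

d=492: √d = [22; 5,1,1,10,1,1,5,44] (ℓ=8, even), read p_7/q_7
k=0  a_k=22  p_k/q_k = 22/1
k=1  a_k=5  p_k/q_k = 111/5
k=2  a_k=1  p_k/q_k = 133/6
…
k=5  a_k=1  p_k/q_k = 2817/127
k=6  a_k=1  p_k/q_k = 5390/243
k=7  a_k=5  p_k/q_k = 29767/1342
fundamental: x₁=29767, y₁=1342  (since 886074289 − 492·1800964 = 1)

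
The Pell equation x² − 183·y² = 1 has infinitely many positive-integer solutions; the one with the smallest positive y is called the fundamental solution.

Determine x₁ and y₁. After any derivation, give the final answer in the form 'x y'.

d=183: √d = [13; 1,1,8,1,1,26] (ℓ=6, even), read p_5/q_5
a_0=13:  p_0=13·1+0=13,  q_0=13·0+1=1
a_1=1:  p_1=1·13+1=14,  q_1=1·1+0=1
…
a_4=1:  p_4=1·230+27=257,  q_4=1·17+2=19
a_5=1:  p_5=1·257+230=487,  q_5=1·19+17=36
(x₁, y₁) = (487, 36);  487² − 183·36² = 1 ✓

487 36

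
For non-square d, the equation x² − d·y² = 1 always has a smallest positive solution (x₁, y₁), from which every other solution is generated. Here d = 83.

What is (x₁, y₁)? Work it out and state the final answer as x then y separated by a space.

√83 → a₀=9, period (9,18); ℓ=2 even so k=1
step 0: (9, 1)  from 9·(1,0) + (0,1)
step 1: (82, 9)  from 9·(9,1) + (1,0)
→ (82, 9).  Check: 82²=6724, 83·9²=6723, difference 1.

82 9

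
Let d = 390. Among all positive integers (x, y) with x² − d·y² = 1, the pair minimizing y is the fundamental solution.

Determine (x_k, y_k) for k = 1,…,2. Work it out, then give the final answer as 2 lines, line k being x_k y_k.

√390 = [19; 1,2,1,38, …], period ℓ=4 (even) → k=3
a_0=19:  p_0=19·1+0=19,  q_0=19·0+1=1
a_1=1:  p_1=1·19+1=20,  q_1=1·1+0=1
a_2=2:  p_2=2·20+19=59,  q_2=2·1+1=3
a_3=1:  p_3=1·59+20=79,  q_3=1·3+1=4
→ (79, 4).  Check: 79²=6241, 390·4²=6240, difference 1.
n=2: (79,4)∘(79,4) = (79·79+390·4·4, 79·4+4·79) = (12481,632)

79 4
12481 632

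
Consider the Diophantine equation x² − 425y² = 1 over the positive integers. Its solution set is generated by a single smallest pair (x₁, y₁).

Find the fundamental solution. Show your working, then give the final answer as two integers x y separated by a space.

143649 6968

[20; 1,1,1,1,1,1,40] for √425; ℓ=7 ⇒ convergent index 13
a_0=20:  p_0=20·1+0=20,  q_0=20·0+1=1
…
a_3=1:  p_3=1·41+21=62,  q_3=1·2+1=3
…
a_5=1:  p_5=1·103+62=165,  q_5=1·5+3=8
a_6=1:  p_6=1·165+103=268,  q_6=1·8+5=13
a_7=40:  p_7=40·268+165=10885,  q_7=40·13+8=528
a_8=1:  p_8=1·10885+268=11153,  q_8=1·528+13=541
a_9=1:  p_9=1·11153+10885=22038,  q_9=1·541+528=1069
a_10=1:  p_10=1·22038+11153=33191,  q_10=1·1069+541=1610
a_11=1:  p_11=1·33191+22038=55229,  q_11=1·1610+1069=2679
a_12=1:  p_12=1·55229+33191=88420,  q_12=1·2679+1610=4289
a_13=1:  p_13=1·88420+55229=143649,  q_13=1·4289+2679=6968
(x₁, y₁) = (143649, 6968);  143649² − 425·6968² = 1 ✓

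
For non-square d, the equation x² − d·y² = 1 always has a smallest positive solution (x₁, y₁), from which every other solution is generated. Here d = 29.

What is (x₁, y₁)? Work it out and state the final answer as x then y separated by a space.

9801 1820

√29 → a₀=5, period (2,1,1,2,10); ℓ=5 odd so k=9
step 0: (5, 1)  from 5·(1,0) + (0,1)
step 1: (11, 2)  from 2·(5,1) + (1,0)
…
step 5: (727, 135)  from 10·(70,13) + (27,5)
step 6: (1524, 283)  from 2·(727,135) + (70,13)
step 7: (2251, 418)  from 1·(1524,283) + (727,135)
step 8: (3775, 701)  from 1·(2251,418) + (1524,283)
step 9: (9801, 1820)  from 2·(3775,701) + (2251,418)
(x₁, y₁) = (9801, 1820);  9801² − 29·1820² = 1 ✓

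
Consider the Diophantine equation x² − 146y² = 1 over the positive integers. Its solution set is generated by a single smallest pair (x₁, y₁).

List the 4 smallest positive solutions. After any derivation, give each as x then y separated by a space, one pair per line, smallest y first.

√146 → a₀=12, period (12,24); ℓ=2 even so k=1
a_0=12:  p_0=12·1+0=12,  q_0=12·0+1=1
a_1=12:  p_1=12·12+1=145,  q_1=12·1+0=12
fundamental: x₁=145, y₁=12  (since 21025 − 146·144 = 1)
n=2: (145,12)∘(145,12) = (145·145+146·12·12, 145·12+12·145) = (42049,3480)
n=3: (42049,3480)∘(145,12) = (145·42049+146·12·3480, 145·3480+12·42049) = (12194065,1009188)
n=4: (12194065,1009188)∘(145,12) = (145·12194065+146·12·1009188, 145·1009188+12·12194065) = (3536236801,292661040)

145 12
42049 3480
12194065 1009188
3536236801 292661040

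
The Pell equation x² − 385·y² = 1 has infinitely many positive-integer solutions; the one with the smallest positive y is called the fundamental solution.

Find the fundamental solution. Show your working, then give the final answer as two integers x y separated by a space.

95831 4884

√385 = [19; 1,1,1,1,1,…,1,1,38, …], period ℓ=16 (even) → k=15
k=0  a_k=19  p_k/q_k = 19/1
k=1  a_k=1  p_k/q_k = 20/1
…
k=4  a_k=1  p_k/q_k = 98/5
k=5  a_k=1  p_k/q_k = 157/8
k=6  a_k=3  p_k/q_k = 569/29
…
k=8  a_k=2  p_k/q_k = 2021/103
k=9  a_k=1  p_k/q_k = 2747/140
k=10  a_k=3  p_k/q_k = 10262/523
k=11  a_k=1  p_k/q_k = 13009/663
…
k=13  a_k=1  p_k/q_k = 36280/1849
k=14  a_k=1  p_k/q_k = 59551/3035
k=15  a_k=1  p_k/q_k = 95831/4884
→ (95831, 4884).  Check: 95831²=9183580561, 385·4884²=9183580560, difference 1.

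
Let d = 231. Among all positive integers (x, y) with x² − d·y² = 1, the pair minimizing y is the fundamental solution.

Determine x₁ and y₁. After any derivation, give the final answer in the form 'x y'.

76 5

√231 = [15; 5,30, …], period ℓ=2 (even) → k=1
a_0=15:  p_0=15·1+0=15,  q_0=15·0+1=1
a_1=5:  p_1=5·15+1=76,  q_1=5·1+0=5
fundamental: x₁=76, y₁=5  (since 5776 − 231·25 = 1)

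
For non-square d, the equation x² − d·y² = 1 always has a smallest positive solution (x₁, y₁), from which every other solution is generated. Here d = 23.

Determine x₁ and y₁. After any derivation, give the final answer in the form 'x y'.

24 5

√23 → a₀=4, period (1,3,1,8); ℓ=4 even so k=3
step 0: (4, 1)  from 4·(1,0) + (0,1)
step 1: (5, 1)  from 1·(4,1) + (1,0)
step 2: (19, 4)  from 3·(5,1) + (4,1)
step 3: (24, 5)  from 1·(19,4) + (5,1)
fundamental: x₁=24, y₁=5  (since 576 − 23·25 = 1)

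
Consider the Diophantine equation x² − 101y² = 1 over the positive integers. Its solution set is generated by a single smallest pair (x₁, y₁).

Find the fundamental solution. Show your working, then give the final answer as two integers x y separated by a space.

201 20

d=101: √d = [10; 20] (ℓ=1, odd), read p_1/q_1
a_0=10:  p_0=10·1+0=10,  q_0=10·0+1=1
a_1=20:  p_1=20·10+1=201,  q_1=20·1+0=20
fundamental: x₁=201, y₁=20  (since 40401 − 101·400 = 1)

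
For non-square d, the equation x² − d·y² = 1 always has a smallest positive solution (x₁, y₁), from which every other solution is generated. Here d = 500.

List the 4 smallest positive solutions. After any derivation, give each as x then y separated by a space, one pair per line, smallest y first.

[22; 2,1,3,2,1,…,1,2,44] for √500; ℓ=14 ⇒ convergent index 13
i=0: a=22 ⇒ p=22, q=1
…
i=2: a=1 ⇒ p=67, q=3
…
i=4: a=2 ⇒ p=559, q=25
i=5: a=1 ⇒ p=805, q=36
…
i=7: a=10 ⇒ p=14445, q=646
…
i=10: a=2 ⇒ p=76317, q=3413
…
i=12: a=1 ⇒ p=335522, q=15005
i=13: a=2 ⇒ p=930249, q=41602
fundamental: x₁=930249, y₁=41602  (since 865363202001 − 500·1730726404 = 1)
(x_2, y_2) = (930249·930249 + 500·41602·41602, 930249·41602 + 41602·930249) = (1730726404001, 77400437796)
(x_3, y_3) = (930249·1730726404001 + 500·41602·77400437796, 930249·77400437796 + 41602·1730726404001) = (3220013013190122249, 144003359718540806)
(x_4, y_4) = (930249·3220013013190122249 + 500·41602·144003359718540806, 930249·144003359718540806 + 41602·3220013013190122249) = (5990827771012465337616001, 267917962749548332043592)

930249 41602
1730726404001 77400437796
3220013013190122249 144003359718540806
5990827771012465337616001 267917962749548332043592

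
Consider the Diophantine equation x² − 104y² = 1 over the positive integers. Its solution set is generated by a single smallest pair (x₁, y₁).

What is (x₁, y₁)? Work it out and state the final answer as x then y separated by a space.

51 5

√104 → a₀=10, period (5,20); ℓ=2 even so k=1
a_0=10:  p_0=10·1+0=10,  q_0=10·0+1=1
a_1=5:  p_1=5·10+1=51,  q_1=5·1+0=5
fundamental: x₁=51, y₁=5  (since 2601 − 104·25 = 1)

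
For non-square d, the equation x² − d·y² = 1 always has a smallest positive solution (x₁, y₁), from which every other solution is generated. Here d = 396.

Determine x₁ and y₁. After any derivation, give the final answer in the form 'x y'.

199 10

√396 = [19; 1,8,1,38, …], period ℓ=4 (even) → k=3
a_0=19:  p_0=19·1+0=19,  q_0=19·0+1=1
a_1=1:  p_1=1·19+1=20,  q_1=1·1+0=1
a_2=8:  p_2=8·20+19=179,  q_2=8·1+1=9
a_3=1:  p_3=1·179+20=199,  q_3=1·9+1=10
fundamental: x₁=199, y₁=10  (since 39601 − 396·100 = 1)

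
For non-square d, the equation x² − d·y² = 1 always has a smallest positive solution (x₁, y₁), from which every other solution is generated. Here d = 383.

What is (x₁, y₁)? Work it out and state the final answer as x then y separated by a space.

d=383: √d = [19; 1,1,3,19,3,1,1,38] (ℓ=8, even), read p_7/q_7
i=0: a=19 ⇒ p=19, q=1
…
i=3: a=3 ⇒ p=137, q=7
…
i=5: a=3 ⇒ p=8063, q=412
i=6: a=1 ⇒ p=10705, q=547
i=7: a=1 ⇒ p=18768, q=959
→ (18768, 959).  Check: 18768²=352237824, 383·959²=352237823, difference 1.

18768 959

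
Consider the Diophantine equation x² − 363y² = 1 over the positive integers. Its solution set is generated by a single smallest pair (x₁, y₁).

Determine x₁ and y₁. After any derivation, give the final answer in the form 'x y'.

362 19

√363 → a₀=19, period (19,38); ℓ=2 even so k=1
k=0  a_k=19  p_k/q_k = 19/1
k=1  a_k=19  p_k/q_k = 362/19
→ (362, 19).  Check: 362²=131044, 363·19²=131043, difference 1.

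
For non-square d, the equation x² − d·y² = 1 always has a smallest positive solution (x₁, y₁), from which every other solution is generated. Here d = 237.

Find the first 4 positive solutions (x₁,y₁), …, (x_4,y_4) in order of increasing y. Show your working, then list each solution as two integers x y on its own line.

228151 14820
104105757601 6762395640
47503665404623351 3085694655308460
21676017531356338550401 1408008642599798519280

d=237: √d = [15; 2,1,1,7,10,7,1,1,2,30] (ℓ=10, even), read p_9/q_9
i=0: a=15 ⇒ p=15, q=1
…
i=2: a=1 ⇒ p=46, q=3
i=3: a=1 ⇒ p=77, q=5
i=4: a=7 ⇒ p=585, q=38
…
i=6: a=7 ⇒ p=42074, q=2733
…
i=8: a=1 ⇒ p=90075, q=5851
i=9: a=2 ⇒ p=228151, q=14820
fundamental: x₁=228151, y₁=14820  (since 52052878801 − 237·219632400 = 1)
(x_2, y_2) = (228151·228151 + 237·14820·14820, 228151·14820 + 14820·228151) = (104105757601, 6762395640)
(x_3, y_3) = (228151·104105757601 + 237·14820·6762395640, 228151·6762395640 + 14820·104105757601) = (47503665404623351, 3085694655308460)
(x_4, y_4) = (228151·47503665404623351 + 237·14820·3085694655308460, 228151·3085694655308460 + 14820·47503665404623351) = (21676017531356338550401, 1408008642599798519280)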